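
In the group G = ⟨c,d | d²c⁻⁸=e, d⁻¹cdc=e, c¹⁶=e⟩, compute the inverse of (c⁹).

The order of (c⁹) is 16 (smallest k with (c⁹)ᵏ = e), so (c⁹)⁻¹ = (c⁹)¹⁵ = c⁷.
Check: (c⁹) · (c⁷) → (c⁹) · c⁷ = e, giving e as required.

Answer: c⁷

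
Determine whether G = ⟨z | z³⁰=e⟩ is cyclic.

|G| = 30. The element z has order 30 (its powers give 30 distinct elements), so ⟨z⟩ = G and G is cyclic.

Answer: Yes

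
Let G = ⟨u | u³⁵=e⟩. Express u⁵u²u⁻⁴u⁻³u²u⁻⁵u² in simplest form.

Multiply left to right, reducing at each step:
  (u⁵) · u² = u⁷
  (u⁷) · u⁻⁴ = u³
  (u³) · u⁻³ = e
  e · u² = u²
  (u²) · u⁻⁵ = u³²
  (u³²) · u² = u³⁴

Answer: u³⁴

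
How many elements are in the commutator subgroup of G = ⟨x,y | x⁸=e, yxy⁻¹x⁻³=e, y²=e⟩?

G' = [G, G] is generated by all commutators. The generator-pair commutators are: [x, y] = x⁶.
The subgroup they normally generate is {e, x², x⁴, x⁶}, of order 4.
Check: |G/G'| = 16/4 = 4 is the order of the abelianisation.

Answer: 4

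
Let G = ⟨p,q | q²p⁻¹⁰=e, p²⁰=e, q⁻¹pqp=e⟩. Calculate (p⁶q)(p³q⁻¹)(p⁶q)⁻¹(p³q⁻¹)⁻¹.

[(p⁶q), (p³q⁻¹)] = (p⁶q)·(p³q⁻¹)·(p⁶q)⁻¹·(p³q⁻¹)⁻¹.
  (p⁶q) · (p³q⁻¹) = p³
  (p³) · (p⁶q⁻¹) = p⁹q⁻¹
  (p⁹q⁻¹) · (p³q) = p⁶

Answer: p⁶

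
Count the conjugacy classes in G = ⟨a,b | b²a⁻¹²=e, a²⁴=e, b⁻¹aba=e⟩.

The conjugacy classes (representative and size) are:
  [e] (size 1), [a] (size 2), [a²] (size 2), [a³] (size 2), [a⁴] (size 2), [a⁵] (size 2), [a¹⁸] (size 2), [a⁷] (size 2), [a¹⁶] (size 2), [a¹⁵] (size 2), [a¹⁴] (size 2), [a¹³] (size 2), [a¹²] (size 1), [a⁶b] (size 12), [a⁵b⁻¹] (size 12).
Class equation: 1 + 2 + 2 + 2 + 2 + 2 + 2 + 2 + 2 + 2 + 2 + 2 + 1 + 12 + 12 = 48 = |G|. So G has 15 conjugacy classes.

Answer: 15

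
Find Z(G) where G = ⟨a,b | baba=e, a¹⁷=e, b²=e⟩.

An element z ∈ Z(G) iff z commutes with every generator.
For example e is central: e·a = a = a·e; e·b = b = b·e.
Whereas a ∉ Z(G) since a·b = ab ≠ a¹⁶b = b·a.
Checking each of the 34 elements this way gives Z(G) = {e}, of order 1.

Answer: {e}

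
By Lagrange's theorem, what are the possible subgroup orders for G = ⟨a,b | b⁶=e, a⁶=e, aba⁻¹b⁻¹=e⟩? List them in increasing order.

|G| = 36 = 2² · 3². By Lagrange's theorem the order of any subgroup divides 36; the divisors of 36 are 1, 2, 3, 4, 6, 9, 12, 18, 36.

Answer: 1, 2, 3, 4, 6, 9, 12, 18, 36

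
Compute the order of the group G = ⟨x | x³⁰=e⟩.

G is generated by a single element, so G is cyclic. The relator gives x³⁰ = e and no smaller power is forced to be e, so the 30 powers {e, x, x², x³, x⁴, x⁵, x⁶, x⁷, x⁸, x⁹, x²², x²³, x²¹, x²⁰, x²⁴, x²⁵, x²⁶, x²⁷, x²⁸, x²⁹, x¹², x¹³, x¹¹, x¹⁰, x¹⁴, x¹⁵, x¹⁶, x¹⁷, x¹⁸, x¹⁹} are distinct. Hence |G| = 30.

Answer: 30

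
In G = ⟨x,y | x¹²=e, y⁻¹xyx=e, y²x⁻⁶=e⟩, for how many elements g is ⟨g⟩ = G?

⟨g⟩ = G would require ord(g) = |G| = 24, but the maximum element order in G is 12 < 24. So G is not cyclic and no single element generates it: the count is 0.

Answer: 0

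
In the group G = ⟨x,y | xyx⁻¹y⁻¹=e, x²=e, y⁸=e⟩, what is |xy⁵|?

Compute successive powers until reaching e:
  (xy⁵)¹ = xy⁵, (xy⁵)² = y², (xy⁵)³ = xy⁷, (xy⁵)⁴ = y⁴, (xy⁵)⁵ = xy, (xy⁵)⁶ = y⁶, (xy⁵)⁷ = xy³, (xy⁵)⁸ = e.
The smallest positive k with (xy⁵)ᵏ = e is 8.

Answer: 8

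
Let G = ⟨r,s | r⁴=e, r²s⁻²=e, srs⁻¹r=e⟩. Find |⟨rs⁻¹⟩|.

|⟨rs⁻¹⟩| equals the order of rs⁻¹. Compute successive powers until reaching e:
  (rs⁻¹)¹ = rs⁻¹, (rs⁻¹)² = r², (rs⁻¹)³ = rs, (rs⁻¹)⁴ = e.
The smallest positive k with (rs⁻¹)ᵏ = e is 4, so |⟨rs⁻¹⟩| = 4.

Answer: 4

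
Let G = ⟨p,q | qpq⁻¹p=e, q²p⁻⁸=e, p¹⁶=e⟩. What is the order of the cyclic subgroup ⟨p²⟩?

|⟨p²⟩| equals the order of p². Compute successive powers until reaching e:
  (p²)¹ = p², (p²)² = p⁴, (p²)³ = p⁶, (p²)⁴ = p⁸, (p²)⁵ = p¹⁰, (p²)⁶ = p¹², (p²)⁷ = p¹⁴, (p²)⁸ = e.
The smallest positive k with (p²)ᵏ = e is 8, so |⟨p²⟩| = 8.

Answer: 8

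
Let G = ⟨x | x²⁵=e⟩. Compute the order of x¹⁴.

Compute successive powers until reaching e:
  (x¹⁴)¹ = x¹⁴, (x¹⁴)² = x³, (x¹⁴)³ = x¹⁷, (x¹⁴)⁴ = x⁶, (x¹⁴)⁵ = x²⁰, (x¹⁴)⁶ = x⁹, (x¹⁴)⁷ = x²³, (x¹⁴)⁸ = x¹², (x¹⁴)⁹ = x, (x¹⁴)¹⁰ = x¹⁵, (x¹⁴)¹¹ = x⁴, (x¹⁴)¹² = x¹⁸, (x¹⁴)¹³ = x⁷, (x¹⁴)¹⁴ = x²¹, (x¹⁴)¹⁵ = x¹⁰, (x¹⁴)¹⁶ = x²⁴, (x¹⁴)¹⁷ = x¹³, (x¹⁴)¹⁸ = x², (x¹⁴)¹⁹ = x¹⁶, (x¹⁴)²⁰ = x⁵, (x¹⁴)²¹ = x¹⁹, (x¹⁴)²² = x⁸, (x¹⁴)²³ = x²², (x¹⁴)²⁴ = x¹¹, (x¹⁴)²⁵ = e.
The smallest positive k with (x¹⁴)ᵏ = e is 25.

Answer: 25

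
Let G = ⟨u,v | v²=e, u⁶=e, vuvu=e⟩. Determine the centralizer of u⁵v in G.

⟨u⁵v⟩ ⊆ C_G(u⁵v) since powers of u⁵v commute with u⁵v; so |C_G(u⁵v)| ≥ |⟨u⁵v⟩| = 2.
By orbit–stabilizer, |C_G(u⁵v)| = |G| / |conj. class of u⁵v| = 12 / 3 = 4.
The 4 elements commuting with u⁵v are {e, u³, u⁵v, u²v}.

Answer: {e, u³, u⁵v, u²v}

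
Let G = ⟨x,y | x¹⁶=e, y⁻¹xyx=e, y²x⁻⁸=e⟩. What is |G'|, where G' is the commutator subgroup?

G' = [G, G] is generated by all commutators. The generator-pair commutators are: [x, y] = x².
The subgroup they normally generate is {e, x², x⁴, x⁶, x⁸, x¹⁰, x¹², x¹⁴}, of order 8.
Check: |G/G'| = 32/8 = 4 is the order of the abelianisation.

Answer: 8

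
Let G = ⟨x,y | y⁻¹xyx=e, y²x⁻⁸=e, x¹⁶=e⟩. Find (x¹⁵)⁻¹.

The order of (x¹⁵) is 16 (smallest k with (x¹⁵)ᵏ = e), so (x¹⁵)⁻¹ = (x¹⁵)¹⁵ = x.
Check: (x¹⁵) · x → (x¹⁵) · x = e, giving e as required.

Answer: x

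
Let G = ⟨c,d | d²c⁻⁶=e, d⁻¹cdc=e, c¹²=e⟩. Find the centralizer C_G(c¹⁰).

⟨c¹⁰⟩ ⊆ C_G(c¹⁰) since powers of c¹⁰ commute with c¹⁰; so |C_G(c¹⁰)| ≥ |⟨c¹⁰⟩| = 6.
By orbit–stabilizer, |C_G(c¹⁰)| = |G| / |conj. class of c¹⁰| = 24 / 2 = 12.
The 12 elements commuting with c¹⁰ are {e, c, c², c³, c⁴, c⁵, c⁶, c⁷, c⁸, c⁹, c¹⁰, c¹¹}.

Answer: {e, c, c², c³, c⁴, c⁵, c⁶, c⁷, c⁸, c⁹, c¹⁰, c¹¹}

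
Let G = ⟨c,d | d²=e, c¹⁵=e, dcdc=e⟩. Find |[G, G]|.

G' = [G, G] is generated by all commutators. The generator-pair commutators are: [c, d] = c².
The subgroup they normally generate is {e, c, c², c³, c⁴, c⁵, c⁶, c⁷, c⁸, c⁹, c¹⁰, c¹¹, c¹², c¹³, c¹⁴}, of order 15.
Check: |G/G'| = 30/15 = 2 is the order of the abelianisation.

Answer: 15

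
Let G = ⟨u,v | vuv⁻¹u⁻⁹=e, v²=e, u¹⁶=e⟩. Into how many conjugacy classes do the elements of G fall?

The conjugacy classes (representative and size) are:
  [e] (size 1), [u⁹] (size 2), [u²] (size 1), [u³] (size 2), [u⁴] (size 1), [u¹³] (size 2), [u⁶] (size 1), [u¹⁵] (size 2), [u⁸] (size 1), [u¹⁰] (size 1), [u¹²] (size 1), [u¹⁴] (size 1), [v] (size 2), [uv] (size 2), [u²v] (size 2), [u¹¹v] (size 2), [u⁴v] (size 2), [u¹³v] (size 2), [u¹⁴v] (size 2), [u¹⁵v] (size 2).
Class equation: 1 + 2 + 1 + 2 + 1 + 2 + 1 + 2 + 1 + 1 + 1 + 1 + 2 + 2 + 2 + 2 + 2 + 2 + 2 + 2 = 32 = |G|. So G has 20 conjugacy classes.

Answer: 20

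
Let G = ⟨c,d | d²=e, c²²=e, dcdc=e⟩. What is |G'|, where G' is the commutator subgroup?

G' = [G, G] is generated by all commutators. The generator-pair commutators are: [c, d] = c².
The subgroup they normally generate is {e, c², c⁴, c⁶, c⁸, c¹⁰, c¹², c¹⁴, c¹⁶, c¹⁸, c²⁰}, of order 11.
Check: |G/G'| = 44/11 = 4 is the order of the abelianisation.

Answer: 11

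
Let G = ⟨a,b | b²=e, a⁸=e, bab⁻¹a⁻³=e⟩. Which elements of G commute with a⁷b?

⟨a⁷b⟩ ⊆ C_G(a⁷b) since powers of a⁷b commute with a⁷b; so |C_G(a⁷b)| ≥ |⟨a⁷b⟩| = 4.
By orbit–stabilizer, |C_G(a⁷b)| = |G| / |conj. class of a⁷b| = 16 / 4 = 4.
The 4 elements commuting with a⁷b are {e, a⁴, a³b, a⁷b}.

Answer: {e, a⁴, a³b, a⁷b}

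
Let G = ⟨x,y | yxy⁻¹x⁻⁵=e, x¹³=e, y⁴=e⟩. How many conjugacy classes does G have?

The conjugacy classes (representative and size) are:
  [e] (size 1), [x] (size 4), [x²] (size 4), [x⁹] (size 4), [x¹²y] (size 13), [x⁴y²] (size 13), [x¹²y³] (size 13).
Class equation: 1 + 4 + 4 + 4 + 13 + 13 + 13 = 52 = |G|. So G has 7 conjugacy classes.

Answer: 7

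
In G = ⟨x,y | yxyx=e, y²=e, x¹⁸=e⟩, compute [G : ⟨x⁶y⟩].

First find ord(x⁶y) by computing successive powers:
  (x⁶y)¹ = x⁶y, (x⁶y)² = e.
So |⟨x⁶y⟩| = ord(x⁶y) = 2. With |G| = 36, by Lagrange [G : ⟨x⁶y⟩] = 36/2 = 18.

Answer: 18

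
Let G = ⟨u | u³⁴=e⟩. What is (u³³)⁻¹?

The order of (u³³) is 34 (smallest k with (u³³)ᵏ = e), so (u³³)⁻¹ = (u³³)³³ = u.
Check: (u³³) · u → (u³³) · u = e, giving e as required.

Answer: u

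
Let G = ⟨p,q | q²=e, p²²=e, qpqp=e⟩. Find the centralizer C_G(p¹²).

⟨p¹²⟩ ⊆ C_G(p¹²) since powers of p¹² commute with p¹²; so |C_G(p¹²)| ≥ |⟨p¹²⟩| = 11.
By orbit–stabilizer, |C_G(p¹²)| = |G| / |conj. class of p¹²| = 44 / 2 = 22.
The 22 elements commuting with p¹² are {e, p, p², p³, p⁴, p⁵, p⁶, p⁷, p⁸, p⁹, p¹⁰, p¹¹, p¹², p¹³, p¹⁴, p¹⁵, p¹⁶, p¹⁷, p¹⁸, p¹⁹, p²⁰, p²¹}.

Answer: {e, p, p², p³, p⁴, p⁵, p⁶, p⁷, p⁸, p⁹, p¹⁰, p¹¹, p¹², p¹³, p¹⁴, p¹⁵, p¹⁶, p¹⁷, p¹⁸, p¹⁹, p²⁰, p²¹}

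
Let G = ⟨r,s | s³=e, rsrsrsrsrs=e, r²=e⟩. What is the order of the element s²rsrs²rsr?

Compute successive powers until reaching e:
  (s²rsrs²rsr)¹ = s²rsrs²rsr, (s²rsrs²rsr)² = rs²rs, (s²rsrs²rsr)³ = s²rsr, (s²rsrs²rsr)⁴ = rs²rsrs²rs, (s²rsrs²rsr)⁵ = e.
The smallest positive k with (s²rsrs²rsr)ᵏ = e is 5.

Answer: 5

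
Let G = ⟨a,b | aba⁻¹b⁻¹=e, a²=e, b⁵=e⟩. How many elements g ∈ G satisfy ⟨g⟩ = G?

G is cyclic of order 10. An element generates G iff its order is 10, and a cyclic group of order 10 has exactly φ(10) = 4 such elements.

Answer: 4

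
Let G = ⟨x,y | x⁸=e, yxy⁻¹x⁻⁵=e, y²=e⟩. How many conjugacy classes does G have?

The conjugacy classes (representative and size) are:
  [e] (size 1), [x⁵] (size 2), [x²] (size 1), [x⁷] (size 2), [x⁴] (size 1), [x⁶] (size 1), [y] (size 2), [x⁵y] (size 2), [x²y] (size 2), [x³y] (size 2).
Class equation: 1 + 2 + 1 + 2 + 1 + 1 + 2 + 2 + 2 + 2 = 16 = |G|. So G has 10 conjugacy classes.

Answer: 10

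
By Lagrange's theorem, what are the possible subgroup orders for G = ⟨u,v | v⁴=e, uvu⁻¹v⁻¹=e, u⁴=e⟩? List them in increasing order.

|G| = 16 = 2⁴. By Lagrange's theorem the order of any subgroup divides 16; the divisors of 16 are 1, 2, 4, 8, 16.

Answer: 1, 2, 4, 8, 16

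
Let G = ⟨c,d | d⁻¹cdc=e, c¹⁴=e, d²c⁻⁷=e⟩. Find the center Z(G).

An element z ∈ Z(G) iff z commutes with every generator.
For example c⁷ is central: (c⁷)·c = c⁸ = c·(c⁷); (c⁷)·d = d⁻¹ = d·(c⁷).
Whereas c ∉ Z(G) since c·d = cd ≠ c⁶d⁻¹ = d·c.
Checking each of the 28 elements this way gives Z(G) = {e, c⁷}, of order 2.

Answer: {e, c⁷}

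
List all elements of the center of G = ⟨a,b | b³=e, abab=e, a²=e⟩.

An element z ∈ Z(G) iff z commutes with every generator.
For example e is central: e·a = a = a·e; e·b = b = b·e.
Whereas a ∉ Z(G) since a·b = ab ≠ ab² = b·a.
Checking each of the 6 elements this way gives Z(G) = {e}, of order 1.

Answer: {e}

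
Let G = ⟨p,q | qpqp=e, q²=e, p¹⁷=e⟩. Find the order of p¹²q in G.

Compute successive powers until reaching e:
  (p¹²q)¹ = p¹²q, (p¹²q)² = e.
The smallest positive k with (p¹²q)ᵏ = e is 2.

Answer: 2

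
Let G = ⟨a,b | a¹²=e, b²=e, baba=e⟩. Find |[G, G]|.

G' = [G, G] is generated by all commutators. The generator-pair commutators are: [a, b] = a².
The subgroup they normally generate is {e, a², a⁴, a⁶, a⁸, a¹⁰}, of order 6.
Check: |G/G'| = 24/6 = 4 is the order of the abelianisation.

Answer: 6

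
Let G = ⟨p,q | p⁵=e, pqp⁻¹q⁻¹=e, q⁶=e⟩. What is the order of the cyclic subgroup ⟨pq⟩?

|⟨pq⟩| equals the order of pq. Compute successive powers until reaching e:
  (pq)¹ = pq, (pq)² = p²q², (pq)³ = p³q³, (pq)⁴ = p⁴q⁴, (pq)⁵ = q⁵, (pq)⁶ = p, (pq)⁷ = p²q, (pq)⁸ = p³q², (pq)⁹ = p⁴q³, (pq)¹⁰ = q⁴, (pq)¹¹ = pq⁵, (pq)¹² = p², (pq)¹³ = p³q, (pq)¹⁴ = p⁴q², (pq)¹⁵ = q³, (pq)¹⁶ = pq⁴, (pq)¹⁷ = p²q⁵, (pq)¹⁸ = p³, (pq)¹⁹ = p⁴q, (pq)²⁰ = q², (pq)²¹ = pq³, (pq)²² = p²q⁴, (pq)²³ = p³q⁵, (pq)²⁴ = p⁴, (pq)²⁵ = q, (pq)²⁶ = pq², (pq)²⁷ = p²q³, (pq)²⁸ = p³q⁴, (pq)²⁹ = p⁴q⁵, (pq)³⁰ = e.
The smallest positive k with (pq)ᵏ = e is 30, so |⟨pq⟩| = 30.

Answer: 30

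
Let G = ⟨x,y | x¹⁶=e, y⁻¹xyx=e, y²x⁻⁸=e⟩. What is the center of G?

An element z ∈ Z(G) iff z commutes with every generator.
For example x⁸ is central: (x⁸)·x = x⁹ = x·(x⁸); (x⁸)·y = y⁻¹ = y·(x⁸).
Whereas x ∉ Z(G) since x·y = xy ≠ x⁷y⁻¹ = y·x.
Checking each of the 32 elements this way gives Z(G) = {e, x⁸}, of order 2.

Answer: {e, x⁸}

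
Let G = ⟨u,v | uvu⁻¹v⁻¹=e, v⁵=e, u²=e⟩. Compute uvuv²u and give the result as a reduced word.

Multiply left to right, reducing at each step:
  u · v = uv
  (uv) · u = v
  v · v² = v³
  (v³) · u = uv³

Answer: uv³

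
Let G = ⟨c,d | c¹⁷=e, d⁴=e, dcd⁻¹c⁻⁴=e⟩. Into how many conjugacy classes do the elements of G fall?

The conjugacy classes (representative and size) are:
  [e] (size 1), [c⁴] (size 4), [c²] (size 4), [c⁵] (size 4), [c¹¹] (size 4), [c⁷d] (size 17), [c³d²] (size 17), [c⁹d³] (size 17).
Class equation: 1 + 4 + 4 + 4 + 4 + 17 + 17 + 17 = 68 = |G|. So G has 8 conjugacy classes.

Answer: 8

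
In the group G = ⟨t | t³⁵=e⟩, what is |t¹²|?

Compute successive powers until reaching e:
  (t¹²)¹ = t¹², (t¹²)² = t²⁴, (t¹²)³ = t, (t¹²)⁴ = t¹³, (t¹²)⁵ = t²⁵, (t¹²)⁶ = t², (t¹²)⁷ = t¹⁴, (t¹²)⁸ = t²⁶, (t¹²)⁹ = t³, (t¹²)¹⁰ = t¹⁵, (t¹²)¹¹ = t²⁷, (t¹²)¹² = t⁴, (t¹²)¹³ = t¹⁶, (t¹²)¹⁴ = t²⁸, (t¹²)¹⁵ = t⁵, (t¹²)¹⁶ = t¹⁷, (t¹²)¹⁷ = t²⁹, (t¹²)¹⁸ = t⁶, (t¹²)¹⁹ = t¹⁸, (t¹²)²⁰ = t³⁰, (t¹²)²¹ = t⁷, (t¹²)²² = t¹⁹, (t¹²)²³ = t³¹, (t¹²)²⁴ = t⁸, (t¹²)²⁵ = t²⁰, (t¹²)²⁶ = t³², (t¹²)²⁷ = t⁹, (t¹²)²⁸ = t²¹, (t¹²)²⁹ = t³³, (t¹²)³⁰ = t¹⁰, (t¹²)³¹ = t²², (t¹²)³² = t³⁴, (t¹²)³³ = t¹¹, (t¹²)³⁴ = t²³, (t¹²)³⁵ = e.
The smallest positive k with (t¹²)ᵏ = e is 35.

Answer: 35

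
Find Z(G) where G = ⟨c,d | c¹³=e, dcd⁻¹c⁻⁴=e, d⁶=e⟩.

An element z ∈ Z(G) iff z commutes with every generator.
For example e is central: e·c = c = c·e; e·d = d = d·e.
Whereas c ∉ Z(G) since c·d = cd ≠ c⁴d = d·c.
Checking each of the 78 elements this way gives Z(G) = {e}, of order 1.

Answer: {e}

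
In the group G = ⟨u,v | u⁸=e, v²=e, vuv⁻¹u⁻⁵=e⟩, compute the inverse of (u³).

The order of (u³) is 8 (smallest k with (u³)ᵏ = e), so (u³)⁻¹ = (u³)⁷ = u⁵.
Check: (u³) · (u⁵) → (u³) · u⁵ = e, giving e as required.

Answer: u⁵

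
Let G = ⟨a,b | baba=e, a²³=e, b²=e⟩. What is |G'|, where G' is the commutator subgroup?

G' = [G, G] is generated by all commutators. The generator-pair commutators are: [a, b] = a².
The subgroup they normally generate is {e, a, a², a³, a⁴, a⁵, a⁶, a⁷, a⁸, a⁹, a¹⁰, a¹¹, a¹², a¹³, a¹⁴, a¹⁵, a¹⁶, a¹⁷, a¹⁸, a¹⁹, a²⁰, a²¹, a²²}, of order 23.
Check: |G/G'| = 46/23 = 2 is the order of the abelianisation.

Answer: 23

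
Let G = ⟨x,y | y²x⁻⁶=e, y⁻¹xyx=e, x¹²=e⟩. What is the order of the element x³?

Compute successive powers until reaching e:
  (x³)¹ = x³, (x³)² = x⁶, (x³)³ = x⁹, (x³)⁴ = e.
The smallest positive k with (x³)ᵏ = e is 4.

Answer: 4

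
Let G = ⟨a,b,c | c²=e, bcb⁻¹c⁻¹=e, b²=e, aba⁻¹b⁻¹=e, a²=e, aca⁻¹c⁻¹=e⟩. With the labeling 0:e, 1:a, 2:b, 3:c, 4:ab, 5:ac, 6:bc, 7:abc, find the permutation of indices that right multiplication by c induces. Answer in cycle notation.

(0 3)(1 5)(2 6)(4 7)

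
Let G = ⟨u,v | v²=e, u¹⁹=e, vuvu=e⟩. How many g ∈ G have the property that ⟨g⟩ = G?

⟨g⟩ = G would require ord(g) = |G| = 38, but the maximum element order in G is 19 < 38. So G is not cyclic and no single element generates it: the count is 0.

Answer: 0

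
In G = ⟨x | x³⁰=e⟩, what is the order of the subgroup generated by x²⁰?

|⟨x²⁰⟩| equals the order of x²⁰. Compute successive powers until reaching e:
  (x²⁰)¹ = x²⁰, (x²⁰)² = x¹⁰, (x²⁰)³ = e.
The smallest positive k with (x²⁰)ᵏ = e is 3, so |⟨x²⁰⟩| = 3.

Answer: 3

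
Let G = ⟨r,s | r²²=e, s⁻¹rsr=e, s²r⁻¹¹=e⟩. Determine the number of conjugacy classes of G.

The conjugacy classes (representative and size) are:
  [e] (size 1), [r²¹] (size 2), [r²] (size 2), [r³] (size 2), [r¹⁸] (size 2), [r¹⁷] (size 2), [r⁶] (size 2), [r⁷] (size 2), [r⁸] (size 2), [r¹³] (size 2), [r¹²] (size 2), [r¹¹] (size 1), [r¹⁰s] (size 11), [r⁷s] (size 11).
Class equation: 1 + 2 + 2 + 2 + 2 + 2 + 2 + 2 + 2 + 2 + 2 + 1 + 11 + 11 = 44 = |G|. So G has 14 conjugacy classes.

Answer: 14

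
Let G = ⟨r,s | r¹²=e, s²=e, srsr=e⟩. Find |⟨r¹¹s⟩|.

|⟨r¹¹s⟩| equals the order of r¹¹s. Compute successive powers until reaching e:
  (r¹¹s)¹ = r¹¹s, (r¹¹s)² = e.
The smallest positive k with (r¹¹s)ᵏ = e is 2, so |⟨r¹¹s⟩| = 2.

Answer: 2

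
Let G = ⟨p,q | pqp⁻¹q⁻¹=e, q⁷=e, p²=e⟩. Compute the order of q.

Compute successive powers until reaching e:
  q¹ = q, q² = q², q³ = q³, q⁴ = q⁴, q⁵ = q⁵, q⁶ = q⁶, q⁷ = e.
The smallest positive k with qᵏ = e is 7.

Answer: 7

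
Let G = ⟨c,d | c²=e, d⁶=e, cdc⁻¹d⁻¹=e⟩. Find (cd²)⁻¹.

The order of (cd²) is 6 (smallest k with (cd²)ᵏ = e), so (cd²)⁻¹ = (cd²)⁵ = cd⁴.
Check: (cd²) · (cd⁴) → (cd²) · c = d²;   (d²) · d⁴ = e, giving e as required.

Answer: cd⁴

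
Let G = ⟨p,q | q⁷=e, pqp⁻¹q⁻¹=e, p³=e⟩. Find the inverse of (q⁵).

The order of (q⁵) is 7 (smallest k with (q⁵)ᵏ = e), so (q⁵)⁻¹ = (q⁵)⁶ = q².
Check: (q⁵) · (q²) → (q⁵) · q² = e, giving e as required.

Answer: q²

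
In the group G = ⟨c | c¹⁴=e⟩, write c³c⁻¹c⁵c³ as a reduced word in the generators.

Multiply left to right, reducing at each step:
  (c³) · c⁻¹ = c²
  (c²) · c⁵ = c⁷
  (c⁷) · c³ = c¹⁰

Answer: c¹⁰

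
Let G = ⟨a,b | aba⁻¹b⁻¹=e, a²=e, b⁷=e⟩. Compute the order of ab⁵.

Compute successive powers until reaching e:
  (ab⁵)¹ = ab⁵, (ab⁵)² = b³, (ab⁵)³ = ab, (ab⁵)⁴ = b⁶, (ab⁵)⁵ = ab⁴, (ab⁵)⁶ = b², (ab⁵)⁷ = a, (ab⁵)⁸ = b⁵, (ab⁵)⁹ = ab³, (ab⁵)¹⁰ = b, (ab⁵)¹¹ = ab⁶, (ab⁵)¹² = b⁴, (ab⁵)¹³ = ab², (ab⁵)¹⁴ = e.
The smallest positive k with (ab⁵)ᵏ = e is 14.

Answer: 14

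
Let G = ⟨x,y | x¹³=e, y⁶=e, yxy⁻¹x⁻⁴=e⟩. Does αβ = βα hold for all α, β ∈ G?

x·y = xy but y·x = x⁴y, so x·y ≠ y·x and G is not abelian.

Answer: No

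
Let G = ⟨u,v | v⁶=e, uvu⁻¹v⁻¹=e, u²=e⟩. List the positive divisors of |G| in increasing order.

|G| = 12 = 2² · 3. By Lagrange's theorem the order of any subgroup divides 12; the divisors of 12 are 1, 2, 3, 4, 6, 12.

Answer: 1, 2, 3, 4, 6, 12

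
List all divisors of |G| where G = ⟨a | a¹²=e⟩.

|G| = 12 = 2² · 3. By Lagrange's theorem the order of any subgroup divides 12; the divisors of 12 are 1, 2, 3, 4, 6, 12.

Answer: 1, 2, 3, 4, 6, 12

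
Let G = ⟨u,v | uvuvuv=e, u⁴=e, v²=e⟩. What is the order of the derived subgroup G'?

G' = [G, G] is generated by all commutators. The generator-pair commutators are: [u, v] = u²vu.
The subgroup they normally generate is {e, u², uv, vu³, u²vu, u³v, u²vu³, vu, uvu², vu²v, u²vu²v, u³vu²}, of order 12.
Check: |G/G'| = 24/12 = 2 is the order of the abelianisation.

Answer: 12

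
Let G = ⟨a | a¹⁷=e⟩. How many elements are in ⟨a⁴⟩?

|⟨a⁴⟩| equals the order of a⁴. Compute successive powers until reaching e:
  (a⁴)¹ = a⁴, (a⁴)² = a⁸, (a⁴)³ = a¹², (a⁴)⁴ = a¹⁶, (a⁴)⁵ = a³, (a⁴)⁶ = a⁷, (a⁴)⁷ = a¹¹, (a⁴)⁸ = a¹⁵, (a⁴)⁹ = a², (a⁴)¹⁰ = a⁶, (a⁴)¹¹ = a¹⁰, (a⁴)¹² = a¹⁴, (a⁴)¹³ = a, (a⁴)¹⁴ = a⁵, (a⁴)¹⁵ = a⁹, (a⁴)¹⁶ = a¹³, (a⁴)¹⁷ = e.
The smallest positive k with (a⁴)ᵏ = e is 17, so |⟨a⁴⟩| = 17.

Answer: 17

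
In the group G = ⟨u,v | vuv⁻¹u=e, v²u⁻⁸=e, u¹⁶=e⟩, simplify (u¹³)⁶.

Compute successive powers of (u¹³), reducing at each step:
  (u¹³)²: (u¹³) · u¹³ = u¹⁰
  (u¹³)³: (u¹⁰) · u¹³ = u⁷
  (u¹³)⁴: (u⁷) · u¹³ = u⁴
  (u¹³)⁵: (u⁴) · u¹³ = u
  (u¹³)⁶: u · u¹³ = u¹⁴

Answer: u¹⁴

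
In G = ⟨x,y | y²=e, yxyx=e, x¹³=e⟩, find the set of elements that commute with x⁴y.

⟨x⁴y⟩ ⊆ C_G(x⁴y) since powers of x⁴y commute with x⁴y; so |C_G(x⁴y)| ≥ |⟨x⁴y⟩| = 2.
By orbit–stabilizer, |C_G(x⁴y)| = |G| / |conj. class of x⁴y| = 26 / 13 = 2.
The 2 elements commuting with x⁴y are {e, x⁴y}.

Answer: {e, x⁴y}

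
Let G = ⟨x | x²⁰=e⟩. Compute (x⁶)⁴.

Compute successive powers of (x⁶), reducing at each step:
  (x⁶)²: (x⁶) · x⁶ = x¹²
  (x⁶)³: (x¹²) · x⁶ = x¹⁸
  (x⁶)⁴: (x¹⁸) · x⁶ = x⁴

Answer: x⁴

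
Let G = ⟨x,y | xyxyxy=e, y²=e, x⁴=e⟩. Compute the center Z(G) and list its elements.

An element z ∈ Z(G) iff z commutes with every generator.
For example e is central: e·x = x = x·e; e·y = y = y·e.
Whereas x ∉ Z(G) since x·y = xy ≠ yx = y·x.
Checking each of the 24 elements this way gives Z(G) = {e}, of order 1.

Answer: {e}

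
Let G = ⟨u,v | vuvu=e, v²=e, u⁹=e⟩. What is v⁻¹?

The order of v is 2 (smallest k with vᵏ = e), so v⁻¹ = v¹ = v.
Check: v · v → v · v = e, giving e as required.

Answer: v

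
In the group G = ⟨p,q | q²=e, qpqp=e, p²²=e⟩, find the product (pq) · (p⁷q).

Compute (pq) · (p⁷q) by multiplying left to right and reducing via the relations at each step:
  (pq) · p⁷ = p¹⁶q
  (p¹⁶q) · q = p¹⁶

Answer: p¹⁶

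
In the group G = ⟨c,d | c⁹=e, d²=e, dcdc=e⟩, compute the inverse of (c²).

The order of (c²) is 9 (smallest k with (c²)ᵏ = e), so (c²)⁻¹ = (c²)⁸ = c⁷.
Check: (c²) · (c⁷) → (c²) · c⁷ = e, giving e as required.

Answer: c⁷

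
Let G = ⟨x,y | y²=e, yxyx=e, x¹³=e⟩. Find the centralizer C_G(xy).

⟨xy⟩ ⊆ C_G(xy) since powers of xy commute with xy; so |C_G(xy)| ≥ |⟨xy⟩| = 2.
By orbit–stabilizer, |C_G(xy)| = |G| / |conj. class of xy| = 26 / 13 = 2.
The 2 elements commuting with xy are {e, xy}.

Answer: {e, xy}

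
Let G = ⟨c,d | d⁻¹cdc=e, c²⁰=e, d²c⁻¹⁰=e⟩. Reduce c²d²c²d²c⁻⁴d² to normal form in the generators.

Multiply left to right, reducing at each step:
  (c²) · d² = c¹²
  (c¹²) · c² = c¹⁴
  (c¹⁴) · d² = c⁴
  (c⁴) · c⁻⁴ = e
  e · d² = c¹⁰

Answer: c¹⁰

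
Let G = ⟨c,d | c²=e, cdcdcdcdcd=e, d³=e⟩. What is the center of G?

An element z ∈ Z(G) iff z commutes with every generator.
For example e is central: e·c = c = c·e; e·d = d = d·e.
Whereas c ∉ Z(G) since c·d = cd ≠ dc = d·c.
Checking each of the 60 elements this way gives Z(G) = {e}, of order 1.

Answer: {e}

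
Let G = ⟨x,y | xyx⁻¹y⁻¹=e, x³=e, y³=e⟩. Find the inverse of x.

The order of x is 3 (smallest k with xᵏ = e), so x⁻¹ = x² = x².
Check: x · (x²) → x · x² = e, giving e as required.

Answer: x²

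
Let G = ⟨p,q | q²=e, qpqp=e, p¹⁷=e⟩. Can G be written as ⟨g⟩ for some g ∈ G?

Every cyclic group is abelian. But p·q = pq while q·p = p¹⁶q, so p·q ≠ q·p and G is not abelian. Hence G is not cyclic.

Answer: No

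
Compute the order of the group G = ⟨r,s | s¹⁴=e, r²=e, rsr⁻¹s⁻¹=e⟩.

Enumerate words in the generators, reducing via the relations: the distinct elements are
  {e, r, s, rs, s², s³, s⁴, s⁵, s⁶, s⁷, s⁸, s⁹, rs², rs³, rs⁴, rs⁵, rs⁶, rs⁷, rs⁸, rs⁹, s¹², s¹³, s¹¹, s¹⁰, rs¹², rs¹³, rs¹¹, rs¹⁰}.
No further products give new elements, so |G| = 28.

Answer: 28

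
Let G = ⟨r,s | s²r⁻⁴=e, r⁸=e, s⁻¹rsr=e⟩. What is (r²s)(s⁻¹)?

Compute (r²s) · (s⁻¹) by multiplying left to right and reducing via the relations at each step:
  (r²s) · s⁻¹ = r²

Answer: r²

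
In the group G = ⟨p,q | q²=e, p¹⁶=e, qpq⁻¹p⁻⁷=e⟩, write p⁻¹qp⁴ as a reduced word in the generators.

Multiply left to right, reducing at each step:
  (p¹⁵) · q = p¹⁵q
  (p¹⁵q) · p⁴ = p¹¹q

Answer: p¹¹q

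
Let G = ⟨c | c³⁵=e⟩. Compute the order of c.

Compute successive powers until reaching e:
  c¹ = c, c² = c², c³ = c³, c⁴ = c⁴, c⁵ = c⁵, c⁶ = c⁶, c⁷ = c⁷, c⁸ = c⁸, c⁹ = c⁹, c¹⁰ = c¹⁰, c¹¹ = c¹¹, c¹² = c¹², c¹³ = c¹³, c¹⁴ = c¹⁴, c¹⁵ = c¹⁵, c¹⁶ = c¹⁶, c¹⁷ = c¹⁷, c¹⁸ = c¹⁸, c¹⁹ = c¹⁹, c²⁰ = c²⁰, c²¹ = c²¹, c²² = c²², c²³ = c²³, c²⁴ = c²⁴, c²⁵ = c²⁵, c²⁶ = c²⁶, c²⁷ = c²⁷, c²⁸ = c²⁸, c²⁹ = c²⁹, c³⁰ = c³⁰, c³¹ = c³¹, c³² = c³², c³³ = c³³, c³⁴ = c³⁴, c³⁵ = e.
The smallest positive k with cᵏ = e is 35.

Answer: 35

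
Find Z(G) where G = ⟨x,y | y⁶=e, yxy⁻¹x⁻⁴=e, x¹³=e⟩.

An element z ∈ Z(G) iff z commutes with every generator.
For example e is central: e·x = x = x·e; e·y = y = y·e.
Whereas x ∉ Z(G) since x·y = xy ≠ x⁴y = y·x.
Checking each of the 78 elements this way gives Z(G) = {e}, of order 1.

Answer: {e}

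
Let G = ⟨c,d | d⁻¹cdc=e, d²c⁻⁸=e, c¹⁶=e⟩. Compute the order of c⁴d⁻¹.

Compute successive powers until reaching e:
  (c⁴d⁻¹)¹ = c⁴d⁻¹, (c⁴d⁻¹)² = c⁸, (c⁴d⁻¹)³ = c⁴d, (c⁴d⁻¹)⁴ = e.
The smallest positive k with (c⁴d⁻¹)ᵏ = e is 4.

Answer: 4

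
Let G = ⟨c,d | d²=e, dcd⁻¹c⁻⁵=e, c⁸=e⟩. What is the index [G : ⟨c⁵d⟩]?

First find ord(c⁵d) by computing successive powers:
  (c⁵d)¹ = c⁵d, (c⁵d)² = c⁶, (c⁵d)³ = c³d, (c⁵d)⁴ = c⁴, (c⁵d)⁵ = cd, (c⁵d)⁶ = c², (c⁵d)⁷ = c⁷d, (c⁵d)⁸ = e.
So |⟨c⁵d⟩| = ord(c⁵d) = 8. With |G| = 16, by Lagrange [G : ⟨c⁵d⟩] = 16/8 = 2.

Answer: 2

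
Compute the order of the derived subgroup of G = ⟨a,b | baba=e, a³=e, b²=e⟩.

G' = [G, G] is generated by all commutators. The generator-pair commutators are: [a, b] = a².
The subgroup they normally generate is {e, a, a²}, of order 3.
Check: |G/G'| = 6/3 = 2 is the order of the abelianisation.

Answer: 3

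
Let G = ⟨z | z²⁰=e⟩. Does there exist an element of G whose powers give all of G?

|G| = 20. The element z has order 20 (its powers give 20 distinct elements), so ⟨z⟩ = G and G is cyclic.

Answer: Yes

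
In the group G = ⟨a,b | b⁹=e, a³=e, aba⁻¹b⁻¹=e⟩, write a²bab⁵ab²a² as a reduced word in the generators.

Multiply left to right, reducing at each step:
  (a²) · b = a²b
  (a²b) · a = b
  b · b⁵ = b⁶
  (b⁶) · a = ab⁶
  (ab⁶) · b² = ab⁸
  (ab⁸) · a² = b⁸

Answer: b⁸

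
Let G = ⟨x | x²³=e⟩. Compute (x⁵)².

Compute successive powers of (x⁵), reducing at each step:
  (x⁵)²: (x⁵) · x⁵ = x¹⁰

Answer: x¹⁰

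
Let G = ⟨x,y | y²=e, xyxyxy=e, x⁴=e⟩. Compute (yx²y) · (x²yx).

Compute (yx²y) · (x²yx) by multiplying left to right and reducing via the relations at each step:
  (yx²y) · x² = x²yx²y
  (x²yx²y) · y = x²yx²
  (x²yx²) · x = x²yx³

Answer: x²yx³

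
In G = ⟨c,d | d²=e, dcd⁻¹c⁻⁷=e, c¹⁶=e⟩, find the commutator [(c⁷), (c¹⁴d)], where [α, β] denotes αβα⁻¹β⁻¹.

[(c⁷), (c¹⁴d)] = (c⁷)·(c¹⁴d)·(c⁷)⁻¹·(c¹⁴d)⁻¹.
  (c⁷) · (c¹⁴d) = c⁵d
  (c⁵d) · (c⁹) = c⁴d
  (c⁴d) · (c¹⁴d) = c⁶

Answer: c⁶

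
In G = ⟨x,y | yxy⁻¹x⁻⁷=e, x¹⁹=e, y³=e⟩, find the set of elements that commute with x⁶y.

⟨x⁶y⟩ ⊆ C_G(x⁶y) since powers of x⁶y commute with x⁶y; so |C_G(x⁶y)| ≥ |⟨x⁶y⟩| = 3.
By orbit–stabilizer, |C_G(x⁶y)| = |G| / |conj. class of x⁶y| = 57 / 19 = 3.
The 3 elements commuting with x⁶y are {e, x⁶y, x¹⁰y²}.

Answer: {e, x⁶y, x¹⁰y²}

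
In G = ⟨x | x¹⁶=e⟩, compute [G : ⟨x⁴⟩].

First find ord(x⁴) by computing successive powers:
  (x⁴)¹ = x⁴, (x⁴)² = x⁸, (x⁴)³ = x¹², (x⁴)⁴ = e.
So |⟨x⁴⟩| = ord(x⁴) = 4. With |G| = 16, by Lagrange [G : ⟨x⁴⟩] = 16/4 = 4.

Answer: 4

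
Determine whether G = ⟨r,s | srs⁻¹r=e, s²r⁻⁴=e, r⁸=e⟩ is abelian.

r·s = rs but s·r = r³s⁻¹, so r·s ≠ s·r and G is not abelian.

Answer: No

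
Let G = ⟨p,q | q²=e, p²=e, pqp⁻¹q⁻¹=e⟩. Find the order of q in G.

Compute successive powers until reaching e:
  q¹ = q, q² = e.
The smallest positive k with qᵏ = e is 2.

Answer: 2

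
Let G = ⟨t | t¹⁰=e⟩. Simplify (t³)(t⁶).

Compute (t³) · (t⁶) by multiplying left to right and reducing via the relations at each step:
  (t³) · t⁶ = t⁹

Answer: t⁹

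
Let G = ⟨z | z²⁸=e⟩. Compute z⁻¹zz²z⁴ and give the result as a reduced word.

Multiply left to right, reducing at each step:
  (z²⁷) · z = e
  e · z² = z²
  (z²) · z⁴ = z⁶

Answer: z⁶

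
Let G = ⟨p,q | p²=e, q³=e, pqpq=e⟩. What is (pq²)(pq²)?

Compute (pq²) · (pq²) by multiplying left to right and reducing via the relations at each step:
  (pq²) · p = q
  q · q² = e

Answer: e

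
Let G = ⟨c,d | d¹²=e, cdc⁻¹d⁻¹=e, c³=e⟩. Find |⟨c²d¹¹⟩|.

|⟨c²d¹¹⟩| equals the order of c²d¹¹. Compute successive powers until reaching e:
  (c²d¹¹)¹ = c²d¹¹, (c²d¹¹)² = cd¹⁰, (c²d¹¹)³ = d⁹, (c²d¹¹)⁴ = c²d⁸, (c²d¹¹)⁵ = cd⁷, (c²d¹¹)⁶ = d⁶, (c²d¹¹)⁷ = c²d⁵, (c²d¹¹)⁸ = cd⁴, (c²d¹¹)⁹ = d³, (c²d¹¹)¹⁰ = c²d², (c²d¹¹)¹¹ = cd, (c²d¹¹)¹² = e.
The smallest positive k with (c²d¹¹)ᵏ = e is 12, so |⟨c²d¹¹⟩| = 12.

Answer: 12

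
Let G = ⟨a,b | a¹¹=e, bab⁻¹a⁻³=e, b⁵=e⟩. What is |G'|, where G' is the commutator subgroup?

G' = [G, G] is generated by all commutators. The generator-pair commutators are: [a, b] = a⁹.
The subgroup they normally generate is {e, a, a², a³, a⁴, a⁵, a⁶, a⁷, a⁸, a⁹, a¹⁰}, of order 11.
Check: |G/G'| = 55/11 = 5 is the order of the abelianisation.

Answer: 11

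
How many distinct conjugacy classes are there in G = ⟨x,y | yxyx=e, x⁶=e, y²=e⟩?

The conjugacy classes (representative and size) are:
  [e] (size 1), [x⁵] (size 2), [x⁴] (size 2), [x³] (size 1), [y] (size 3), [x³y] (size 3).
Class equation: 1 + 2 + 2 + 1 + 3 + 3 = 12 = |G|. So G has 6 conjugacy classes.

Answer: 6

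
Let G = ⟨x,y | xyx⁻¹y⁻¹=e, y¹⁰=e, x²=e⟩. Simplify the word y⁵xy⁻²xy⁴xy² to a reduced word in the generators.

Multiply left to right, reducing at each step:
  (y⁵) · x = xy⁵
  (xy⁵) · y⁻² = xy³
  (xy³) · x = y³
  (y³) · y⁴ = y⁷
  (y⁷) · x = xy⁷
  (xy⁷) · y² = xy⁹

Answer: xy⁹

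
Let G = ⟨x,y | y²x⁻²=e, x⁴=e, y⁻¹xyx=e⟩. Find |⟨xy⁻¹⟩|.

|⟨xy⁻¹⟩| equals the order of xy⁻¹. Compute successive powers until reaching e:
  (xy⁻¹)¹ = xy⁻¹, (xy⁻¹)² = x², (xy⁻¹)³ = xy, (xy⁻¹)⁴ = e.
The smallest positive k with (xy⁻¹)ᵏ = e is 4, so |⟨xy⁻¹⟩| = 4.

Answer: 4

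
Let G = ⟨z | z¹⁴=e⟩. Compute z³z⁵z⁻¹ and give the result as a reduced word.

Multiply left to right, reducing at each step:
  (z³) · z⁵ = z⁸
  (z⁸) · z⁻¹ = z⁷

Answer: z⁷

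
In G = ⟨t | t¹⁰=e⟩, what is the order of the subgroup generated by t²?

|⟨t²⟩| equals the order of t². Compute successive powers until reaching e:
  (t²)¹ = t², (t²)² = t⁴, (t²)³ = t⁶, (t²)⁴ = t⁸, (t²)⁵ = e.
The smallest positive k with (t²)ᵏ = e is 5, so |⟨t²⟩| = 5.

Answer: 5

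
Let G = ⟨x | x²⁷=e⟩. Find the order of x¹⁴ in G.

Compute successive powers until reaching e:
  (x¹⁴)¹ = x¹⁴, (x¹⁴)² = x, (x¹⁴)³ = x¹⁵, (x¹⁴)⁴ = x², (x¹⁴)⁵ = x¹⁶, (x¹⁴)⁶ = x³, (x¹⁴)⁷ = x¹⁷, (x¹⁴)⁸ = x⁴, (x¹⁴)⁹ = x¹⁸, (x¹⁴)¹⁰ = x⁵, (x¹⁴)¹¹ = x¹⁹, (x¹⁴)¹² = x⁶, (x¹⁴)¹³ = x²⁰, (x¹⁴)¹⁴ = x⁷, (x¹⁴)¹⁵ = x²¹, (x¹⁴)¹⁶ = x⁸, (x¹⁴)¹⁷ = x²², (x¹⁴)¹⁸ = x⁹, (x¹⁴)¹⁹ = x²³, (x¹⁴)²⁰ = x¹⁰, (x¹⁴)²¹ = x²⁴, (x¹⁴)²² = x¹¹, (x¹⁴)²³ = x²⁵, (x¹⁴)²⁴ = x¹², (x¹⁴)²⁵ = x²⁶, (x¹⁴)²⁶ = x¹³, (x¹⁴)²⁷ = e.
The smallest positive k with (x¹⁴)ᵏ = e is 27.

Answer: 27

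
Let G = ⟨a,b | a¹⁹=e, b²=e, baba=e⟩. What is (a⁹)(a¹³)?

Compute (a⁹) · (a¹³) by multiplying left to right and reducing via the relations at each step:
  (a⁹) · a¹³ = a³

Answer: a³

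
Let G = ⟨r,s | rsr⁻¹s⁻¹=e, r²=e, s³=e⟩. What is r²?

Compute successive powers of r, reducing at each step:
  r²: r · r = e

Answer: e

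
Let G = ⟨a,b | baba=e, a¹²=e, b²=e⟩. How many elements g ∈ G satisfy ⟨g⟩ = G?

⟨g⟩ = G would require ord(g) = |G| = 24, but the maximum element order in G is 12 < 24. So G is not cyclic and no single element generates it: the count is 0.

Answer: 0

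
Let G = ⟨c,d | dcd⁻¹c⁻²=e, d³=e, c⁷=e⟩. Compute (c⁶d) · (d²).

Compute (c⁶d) · (d²) by multiplying left to right and reducing via the relations at each step:
  (c⁶d) · d² = c⁶

Answer: c⁶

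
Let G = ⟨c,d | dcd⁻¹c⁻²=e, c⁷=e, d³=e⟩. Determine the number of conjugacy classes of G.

The conjugacy classes (representative and size) are:
  [e] (size 1), [c²] (size 3), [c⁵] (size 3), [d] (size 7), [d²] (size 7).
Class equation: 1 + 3 + 3 + 7 + 7 = 21 = |G|. So G has 5 conjugacy classes.

Answer: 5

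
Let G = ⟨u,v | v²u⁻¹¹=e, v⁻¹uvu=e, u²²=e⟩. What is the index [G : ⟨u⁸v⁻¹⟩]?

First find ord(u⁸v⁻¹) by computing successive powers:
  (u⁸v⁻¹)¹ = u⁸v⁻¹, (u⁸v⁻¹)² = u¹¹, (u⁸v⁻¹)³ = u⁸v, (u⁸v⁻¹)⁴ = e.
So |⟨u⁸v⁻¹⟩| = ord(u⁸v⁻¹) = 4. With |G| = 44, by Lagrange [G : ⟨u⁸v⁻¹⟩] = 44/4 = 11.

Answer: 11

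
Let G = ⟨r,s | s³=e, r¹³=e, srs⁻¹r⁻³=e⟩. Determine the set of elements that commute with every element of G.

An element z ∈ Z(G) iff z commutes with every generator.
For example e is central: e·r = r = r·e; e·s = s = s·e.
Whereas r ∉ Z(G) since r·s = rs ≠ r³s = s·r.
Checking each of the 39 elements this way gives Z(G) = {e}, of order 1.

Answer: {e}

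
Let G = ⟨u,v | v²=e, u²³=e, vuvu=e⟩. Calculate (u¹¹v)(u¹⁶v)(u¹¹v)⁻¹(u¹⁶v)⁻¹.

[(u¹¹v), (u¹⁶v)] = (u¹¹v)·(u¹⁶v)·(u¹¹v)⁻¹·(u¹⁶v)⁻¹.
  (u¹¹v) · (u¹⁶v) = u¹⁸
  (u¹⁸) · (u¹¹v) = u⁶v
  (u⁶v) · (u¹⁶v) = u¹³

Answer: u¹³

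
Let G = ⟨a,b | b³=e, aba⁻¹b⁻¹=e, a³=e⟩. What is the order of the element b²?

Compute successive powers until reaching e:
  (b²)¹ = b², (b²)² = b, (b²)³ = e.
The smallest positive k with (b²)ᵏ = e is 3.

Answer: 3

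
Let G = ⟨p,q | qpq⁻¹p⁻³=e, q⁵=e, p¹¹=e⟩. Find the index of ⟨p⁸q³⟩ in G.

First find ord(p⁸q³) by computing successive powers:
  (p⁸q³)¹ = p⁸q³, (p⁸q³)² = p⁴q, (p⁸q³)³ = p⁶q⁴, (p⁸q³)⁴ = p⁵q², (p⁸q³)⁵ = e.
So |⟨p⁸q³⟩| = ord(p⁸q³) = 5. With |G| = 55, by Lagrange [G : ⟨p⁸q³⟩] = 55/5 = 11.

Answer: 11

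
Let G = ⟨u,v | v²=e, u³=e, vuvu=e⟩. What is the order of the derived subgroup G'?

G' = [G, G] is generated by all commutators. The generator-pair commutators are: [u, v] = u².
The subgroup they normally generate is {e, u, u²}, of order 3.
Check: |G/G'| = 6/3 = 2 is the order of the abelianisation.

Answer: 3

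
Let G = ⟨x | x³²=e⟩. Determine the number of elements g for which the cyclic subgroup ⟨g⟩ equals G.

G is cyclic of order 32. An element generates G iff its order is 32, and a cyclic group of order 32 has exactly φ(32) = 16 such elements.

Answer: 16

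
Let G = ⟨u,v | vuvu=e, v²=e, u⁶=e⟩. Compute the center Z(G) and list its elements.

An element z ∈ Z(G) iff z commutes with every generator.
For example u³ is central: (u³)·u = u⁴ = u·(u³); (u³)·v = u³v = v·(u³).
Whereas u ∉ Z(G) since u·v = uv ≠ u⁵v = v·u.
Checking each of the 12 elements this way gives Z(G) = {e, u³}, of order 2.

Answer: {e, u³}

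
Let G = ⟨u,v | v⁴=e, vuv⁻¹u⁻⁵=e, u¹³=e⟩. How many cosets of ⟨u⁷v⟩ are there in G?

First find ord(u⁷v) by computing successive powers:
  (u⁷v)¹ = u⁷v, (u⁷v)² = u³v², (u⁷v)³ = u⁹v³, (u⁷v)⁴ = e.
So |⟨u⁷v⟩| = ord(u⁷v) = 4. With |G| = 52, by Lagrange [G : ⟨u⁷v⟩] = 52/4 = 13.

Answer: 13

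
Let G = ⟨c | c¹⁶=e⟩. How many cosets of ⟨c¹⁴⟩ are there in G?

First find ord(c¹⁴) by computing successive powers:
  (c¹⁴)¹ = c¹⁴, (c¹⁴)² = c¹², (c¹⁴)³ = c¹⁰, (c¹⁴)⁴ = c⁸, (c¹⁴)⁵ = c⁶, (c¹⁴)⁶ = c⁴, (c¹⁴)⁷ = c², (c¹⁴)⁸ = e.
So |⟨c¹⁴⟩| = ord(c¹⁴) = 8. With |G| = 16, by Lagrange [G : ⟨c¹⁴⟩] = 16/8 = 2.

Answer: 2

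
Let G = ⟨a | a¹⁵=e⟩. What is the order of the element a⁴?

Compute successive powers until reaching e:
  (a⁴)¹ = a⁴, (a⁴)² = a⁸, (a⁴)³ = a¹², (a⁴)⁴ = a, (a⁴)⁵ = a⁵, (a⁴)⁶ = a⁹, (a⁴)⁷ = a¹³, (a⁴)⁸ = a², (a⁴)⁹ = a⁶, (a⁴)¹⁰ = a¹⁰, (a⁴)¹¹ = a¹⁴, (a⁴)¹² = a³, (a⁴)¹³ = a⁷, (a⁴)¹⁴ = a¹¹, (a⁴)¹⁵ = e.
The smallest positive k with (a⁴)ᵏ = e is 15.

Answer: 15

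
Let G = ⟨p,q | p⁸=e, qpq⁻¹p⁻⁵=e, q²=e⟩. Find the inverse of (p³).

The order of (p³) is 8 (smallest k with (p³)ᵏ = e), so (p³)⁻¹ = (p³)⁷ = p⁵.
Check: (p³) · (p⁵) → (p³) · p⁵ = e, giving e as required.

Answer: p⁵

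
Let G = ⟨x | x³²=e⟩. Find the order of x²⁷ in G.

Compute successive powers until reaching e:
  (x²⁷)¹ = x²⁷, (x²⁷)² = x²², (x²⁷)³ = x¹⁷, (x²⁷)⁴ = x¹², (x²⁷)⁵ = x⁷, (x²⁷)⁶ = x², (x²⁷)⁷ = x²⁹, (x²⁷)⁸ = x²⁴, (x²⁷)⁹ = x¹⁹, (x²⁷)¹⁰ = x¹⁴, (x²⁷)¹¹ = x⁹, (x²⁷)¹² = x⁴, (x²⁷)¹³ = x³¹, (x²⁷)¹⁴ = x²⁶, (x²⁷)¹⁵ = x²¹, (x²⁷)¹⁶ = x¹⁶, (x²⁷)¹⁷ = x¹¹, (x²⁷)¹⁸ = x⁶, (x²⁷)¹⁹ = x, (x²⁷)²⁰ = x²⁸, (x²⁷)²¹ = x²³, (x²⁷)²² = x¹⁸, (x²⁷)²³ = x¹³, (x²⁷)²⁴ = x⁸, (x²⁷)²⁵ = x³, (x²⁷)²⁶ = x³⁰, (x²⁷)²⁷ = x²⁵, (x²⁷)²⁸ = x²⁰, (x²⁷)²⁹ = x¹⁵, (x²⁷)³⁰ = x¹⁰, (x²⁷)³¹ = x⁵, (x²⁷)³² = e.
The smallest positive k with (x²⁷)ᵏ = e is 32.

Answer: 32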